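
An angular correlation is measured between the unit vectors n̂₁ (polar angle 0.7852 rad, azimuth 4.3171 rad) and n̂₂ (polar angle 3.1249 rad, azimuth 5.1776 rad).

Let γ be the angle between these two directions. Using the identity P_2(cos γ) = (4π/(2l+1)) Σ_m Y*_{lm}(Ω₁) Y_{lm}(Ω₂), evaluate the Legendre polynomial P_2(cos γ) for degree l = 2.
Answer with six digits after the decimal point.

Addition theorem: P_2(cos γ) = (4π/5) Σ_m Y*_{lm}(Ω₁) Y_{lm}(Ω₂), m = −2…2:
  [-2]  conj(Y_{2,-2})(Ω₁) = -0.135805+0.137220i ; Y_{2,-2}(Ω₂) = -0.000064+0.000086i ; Δ = -0.000003-0.000021i
  [-1]  conj(Y_{2,-1})(Ω₁) = -0.148744-0.356487i ; Y_{2,-1}(Ω₂) = -0.005784-0.011523i ; Δ = -0.003248+0.003776i
  [+0]  conj(Y_{2,0})(Ω₁) = +0.157883-0.000000i ; Y_{2,0}(Ω₂) = +0.630520+0.000000i ; Δ = +0.099548+0.000000i
  [+1]  conj(Y_{2,1})(Ω₁) = +0.148744-0.356487i ; Y_{2,1}(Ω₂) = +0.005784-0.011523i ; Δ = -0.003248-0.003776i
  [+2]  conj(Y_{2,2})(Ω₁) = -0.135805-0.137220i ; Y_{2,2}(Ω₂) = -0.000064-0.000086i ; Δ = -0.000003+0.000021i
Total Σ_m = +0.093047-0.000000i. Multiply by 2.513274: +0.233853-0.000000i. P_2(cos γ) = 0.233853

0.233853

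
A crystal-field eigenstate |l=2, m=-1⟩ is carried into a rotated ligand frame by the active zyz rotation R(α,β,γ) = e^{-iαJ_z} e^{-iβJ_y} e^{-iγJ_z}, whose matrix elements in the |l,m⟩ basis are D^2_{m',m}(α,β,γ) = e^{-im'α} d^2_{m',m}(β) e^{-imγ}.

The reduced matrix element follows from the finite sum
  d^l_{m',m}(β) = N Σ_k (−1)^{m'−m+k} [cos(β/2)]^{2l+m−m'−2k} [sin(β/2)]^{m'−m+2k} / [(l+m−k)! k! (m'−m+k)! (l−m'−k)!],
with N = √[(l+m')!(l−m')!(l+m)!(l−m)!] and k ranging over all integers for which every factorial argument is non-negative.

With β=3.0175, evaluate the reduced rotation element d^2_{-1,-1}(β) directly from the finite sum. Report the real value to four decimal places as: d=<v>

d^2_{-1,-1}(β=3.0175) via the finite sum:
c=cos(3.017500/2)=0.062007, s=sin(3.017500/2)=0.998076; N=√[1·6·1·6]=6.000000
k: max(0,(-1)−(-1))=0 … min(2+(-1),2−(-1))=1
  k=0: (−1)^0·6.0000/(6)·0.0620^4·0.9981^0 = +0.000015
  k=1: (−1)^1·6.0000/(2)·0.0620^2·0.9981^2 = -0.011490
d^2_{-1,-1}(3.0175) = +0.000015 -0.011490 = -0.011475

d=-0.0115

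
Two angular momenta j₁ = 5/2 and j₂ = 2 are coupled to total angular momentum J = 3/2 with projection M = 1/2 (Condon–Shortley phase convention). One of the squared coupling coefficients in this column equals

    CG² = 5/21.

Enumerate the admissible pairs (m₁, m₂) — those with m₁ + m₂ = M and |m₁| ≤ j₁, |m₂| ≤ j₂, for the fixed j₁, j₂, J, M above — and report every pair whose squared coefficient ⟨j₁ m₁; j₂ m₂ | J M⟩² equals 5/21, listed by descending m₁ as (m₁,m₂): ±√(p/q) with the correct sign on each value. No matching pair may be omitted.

Admissible pairs with m₁+m₂ = M = 1/2: (-3/2,2), (-1/2,1), (1/2,0), (3/2,-1), (5/2,-2)
  (m₁,m₂)=(5/2,-2): CG² = 8/21, CG = +√(8/21)
  (m₁,m₂)=(3/2,-1): CG² = 2/105, CG = −√(2/105)
  (m₁,m₂)=(1/2,0): CG² = 2/35, CG = −√(2/35)
  (m₁,m₂)=(-1/2,1): CG² = 5/21, CG = +√(5/21)   ← matches the target
  (m₁,m₂)=(-3/2,2): CG² = 32/105, CG = −√(32/105)
Pairs with CG² = 5/21: (-1/2,1): +√(5/21)

(-1/2,1): +√(5/21)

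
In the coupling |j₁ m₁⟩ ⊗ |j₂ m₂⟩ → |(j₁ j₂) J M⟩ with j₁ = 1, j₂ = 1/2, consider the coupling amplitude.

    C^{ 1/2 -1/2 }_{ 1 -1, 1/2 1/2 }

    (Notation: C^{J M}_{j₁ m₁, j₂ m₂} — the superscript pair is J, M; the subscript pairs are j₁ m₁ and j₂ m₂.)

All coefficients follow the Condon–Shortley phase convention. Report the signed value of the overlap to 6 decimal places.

−√(2/3) ≈ -0.816497

triangle: 1!×1!×0!/3! = 1/6
(j±m)!: 0!×2!×1!×0!×0!×1! = 2
prefactor² = (2J+1)×Δ×N² = 2/3
  k=1: −1/(1!×0!×1!×0!×0!×0!) = -1
Σ = -1  ⇒  CG² = 2/3×(-1)² = 2/3
CG = −√(2/3) = -0.816497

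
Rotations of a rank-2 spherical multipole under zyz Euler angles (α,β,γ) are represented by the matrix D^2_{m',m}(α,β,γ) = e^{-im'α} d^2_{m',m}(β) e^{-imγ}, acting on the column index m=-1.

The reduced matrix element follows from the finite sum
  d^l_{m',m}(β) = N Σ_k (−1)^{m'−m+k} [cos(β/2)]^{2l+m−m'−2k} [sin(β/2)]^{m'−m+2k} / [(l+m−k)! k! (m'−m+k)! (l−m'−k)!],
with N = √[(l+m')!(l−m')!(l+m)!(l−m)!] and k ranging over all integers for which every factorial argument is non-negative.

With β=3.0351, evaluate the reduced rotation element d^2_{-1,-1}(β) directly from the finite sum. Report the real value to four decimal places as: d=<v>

d^2_{-1,-1}(β=3.0351) via the finite sum:
With c≡cos(β/2)=0.053221 and s≡sin(β/2)=0.998583, N=[1·6·1·6]^{1/2}=6.000000
k∈{0,1} keeps every argument non-negative
  k=0: (−1)^0·6.0000/(6)·0.0532^4·0.9986^0 = +0.000008
  k=1: (−1)^1·6.0000/(2)·0.0532^2·0.9986^2 = -0.008473
d^2_{-1,-1}(3.0351) = +0.000008 -0.008473 = -0.008465

d=-0.0085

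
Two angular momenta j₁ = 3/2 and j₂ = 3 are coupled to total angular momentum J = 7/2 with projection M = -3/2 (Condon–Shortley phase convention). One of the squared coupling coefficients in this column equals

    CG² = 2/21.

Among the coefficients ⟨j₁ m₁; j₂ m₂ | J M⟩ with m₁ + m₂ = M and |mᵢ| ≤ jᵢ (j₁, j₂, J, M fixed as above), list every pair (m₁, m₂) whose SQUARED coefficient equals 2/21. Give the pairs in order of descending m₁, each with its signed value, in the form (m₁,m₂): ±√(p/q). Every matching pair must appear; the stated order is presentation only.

Admissible pairs with m₁+m₂ = M = -3/2: (-3/2,0), (-1/2,-1), (1/2,-2), (3/2,-3)
  (m₁,m₂)=(3/2,-3): CG² = 2/21, CG = +√(2/21)   ← matches the target
  (m₁,m₂)=(1/2,-2): CG² = 3/7, CG = +√(3/7)
  (m₁,m₂)=(-1/2,-1): CG² = 0/1, CG = 0
  (m₁,m₂)=(-3/2,0): CG² = 10/21, CG = −√(10/21)
Pairs with CG² = 2/21: (3/2,-3): +√(2/21)

(3/2,-3): +√(2/21)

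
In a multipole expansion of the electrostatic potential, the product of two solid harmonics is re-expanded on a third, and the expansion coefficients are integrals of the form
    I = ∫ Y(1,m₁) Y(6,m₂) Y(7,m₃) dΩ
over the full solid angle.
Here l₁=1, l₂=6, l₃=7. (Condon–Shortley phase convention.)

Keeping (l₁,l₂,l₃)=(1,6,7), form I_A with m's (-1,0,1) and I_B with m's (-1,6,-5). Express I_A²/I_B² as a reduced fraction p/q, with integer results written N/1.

28/1

Shared (l₁,l₂,l₃)=(1,6,7): N and (l;000)² cancel in I_A²/I_B².
A: Δ = 0!·2!·12!/15! = 1/1365; Racah Σ t=0..0: t=0:+1/1036800 = 1/1036800; ⇒ 3j(1 6 7; -1 0 1)² = 4/195, sgn +1
B: Δ = 0!·2!·12!/15! = 1/1365; Racah Σ t=0..0: t=0:+1/958003200 = 1/958003200; ⇒ 3j(1 6 7; -1 6 -5)² = 1/1365, sgn +1
I_A²/I_B² = (4/195)/(1/1365) = 28/1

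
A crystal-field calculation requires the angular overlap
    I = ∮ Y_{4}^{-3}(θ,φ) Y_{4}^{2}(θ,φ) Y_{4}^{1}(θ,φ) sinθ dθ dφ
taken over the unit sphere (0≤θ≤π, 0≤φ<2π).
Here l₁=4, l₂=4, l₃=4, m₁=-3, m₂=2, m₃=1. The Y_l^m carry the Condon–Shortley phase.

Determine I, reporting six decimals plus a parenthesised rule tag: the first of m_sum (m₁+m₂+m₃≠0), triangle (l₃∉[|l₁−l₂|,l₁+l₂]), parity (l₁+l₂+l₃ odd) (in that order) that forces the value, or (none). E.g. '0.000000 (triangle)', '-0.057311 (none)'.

Checks pass: Σm=0; 12 even; l₃=4∈[0,8].
(2·4+1)(2·4+1)(2·4+1) = 729
Δ: 4! 4! 4! / 13! → 1/450450
sum: t=0:+1/13824 t=1:−1/216 t=2:+1/64 t=3:−1/216 t=4:+1/13824 = 5/768
3j²(4 4 4; 0 0 0) = Δ·Π!·Σ² = 18/1001  (sign +1)
sum: t=3:−1/864 t=4:+1/576 = 1/1728
3j²(4 4 4; -3 2 1) = Δ·Π!·Σ² = 5/1287  (sign -1)
combine: 4πI² = 729·18/1001·5/1287 = 7290/143143
take √, sign -1: I = -0.06366105
No selection rule forces the value: the integral is nonzero (none).

-0.063661 (none)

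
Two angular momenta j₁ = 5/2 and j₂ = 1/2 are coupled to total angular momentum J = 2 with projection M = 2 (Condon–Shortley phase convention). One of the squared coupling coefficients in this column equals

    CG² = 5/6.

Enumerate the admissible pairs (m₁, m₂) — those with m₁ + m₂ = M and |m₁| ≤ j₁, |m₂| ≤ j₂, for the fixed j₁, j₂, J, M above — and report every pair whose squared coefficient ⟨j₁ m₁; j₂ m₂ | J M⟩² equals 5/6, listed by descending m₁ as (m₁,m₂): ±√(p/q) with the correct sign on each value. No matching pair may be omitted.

(5/2,-1/2): +√(5/6)

Admissible pairs with m₁+m₂ = M = 2: (3/2,1/2), (5/2,-1/2)
  (m₁,m₂)=(5/2,-1/2): CG² = 5/6, CG = +√(5/6)   ← matches the target
  (m₁,m₂)=(3/2,1/2): CG² = 1/6, CG = −√(1/6)
Pairs with CG² = 5/6: (5/2,-1/2): +√(5/6)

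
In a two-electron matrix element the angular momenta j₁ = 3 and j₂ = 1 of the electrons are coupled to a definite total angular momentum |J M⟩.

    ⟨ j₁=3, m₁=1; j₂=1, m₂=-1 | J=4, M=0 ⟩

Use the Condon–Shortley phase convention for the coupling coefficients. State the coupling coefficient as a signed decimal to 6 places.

√[9·0!6!2!/9! · 4!2!0!2!4!4!] = √(13824/7)
  +(−1)^0/∏(0,0,2,0,4,2)! = 1/96  (running 1/96)
⟨..|..⟩ = √(13824/7)·(1/96) = +0.462910

+√(3/14) ≈ +0.462910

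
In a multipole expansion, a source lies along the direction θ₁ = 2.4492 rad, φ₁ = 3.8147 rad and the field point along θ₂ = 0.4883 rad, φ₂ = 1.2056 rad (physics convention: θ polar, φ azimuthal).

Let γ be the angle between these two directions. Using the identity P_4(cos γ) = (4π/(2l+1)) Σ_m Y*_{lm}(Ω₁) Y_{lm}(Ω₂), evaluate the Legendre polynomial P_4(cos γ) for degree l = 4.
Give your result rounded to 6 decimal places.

0.460759

Expand P_4 via completeness: Σ_{m} conj(Y_{4,m}) at Ω₁ times Y_{4,m} at Ω₂ —
  term(m=-4) = -0.00084 - 0.00134j   from Y*(Ω₁)=-0.06621 + 0.03191j, Y(Ω₂)=0.00235 + 0.02130j
  term(m=-3) = -0.00076 - 0.02860j   from Y*(Ω₁)=-0.10869 + 0.22585j, Y(Ω₂)=-0.10148 + 0.05221j
  term(m=-2) = 0.06825 - 0.12323j   from Y*(Ω₁)=0.09555 + 0.41829j, Y(Ω₂)=-0.24456 - 0.21904j
  term(m=-1) = 0.11076 - 0.06527j   from Y*(Ω₁)=0.20853 + 0.16627j, Y(Ω₂)=0.17216 - 0.45026j
  term(m=+0) = -0.02484 + 0.00000j   from Y*(Ω₁)=-0.26323 + 0.00000j, Y(Ω₂)=0.09437 + 0.00000j
  term(m=+1) = 0.11076 + 0.06527j   from Y*(Ω₁)=-0.20853 + 0.16627j, Y(Ω₂)=-0.17216 - 0.45026j
  term(m=+2) = 0.06825 + 0.12323j   from Y*(Ω₁)=0.09555 - 0.41829j, Y(Ω₂)=-0.24456 + 0.21904j
  term(m=+3) = -0.00076 + 0.02860j   from Y*(Ω₁)=0.10869 + 0.22585j, Y(Ω₂)=0.10148 + 0.05221j
  term(m=+4) = -0.00084 + 0.00134j   from Y*(Ω₁)=-0.06621 - 0.03191j, Y(Ω₂)=0.00235 - 0.02130j
Total Σ_m = 0.32999 + 0.00000j. Multiply by 1.396263: 0.46076 + 0.00000j. P_4(cos γ) = 0.460759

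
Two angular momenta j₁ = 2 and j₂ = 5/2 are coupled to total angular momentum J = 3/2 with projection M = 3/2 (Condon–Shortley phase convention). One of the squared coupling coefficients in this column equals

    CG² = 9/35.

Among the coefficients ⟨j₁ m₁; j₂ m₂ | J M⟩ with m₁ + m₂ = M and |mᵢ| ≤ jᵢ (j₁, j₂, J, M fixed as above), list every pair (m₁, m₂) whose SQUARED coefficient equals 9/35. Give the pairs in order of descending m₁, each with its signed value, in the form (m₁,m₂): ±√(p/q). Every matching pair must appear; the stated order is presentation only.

Admissible pairs with m₁+m₂ = M = 3/2: (-1,5/2), (0,3/2), (1,1/2), (2,-1/2)
  (m₁,m₂)=(2,-1/2): CG² = 4/35, CG = +√(4/35)
  (m₁,m₂)=(1,1/2): CG² = 9/35, CG = −√(9/35)   ← matches the target
  (m₁,m₂)=(0,3/2): CG² = 12/35, CG = +√(12/35)
  (m₁,m₂)=(-1,5/2): CG² = 2/7, CG = −√(2/7)
Pairs with CG² = 9/35: (1,1/2): −√(9/35)

(1,1/2): −√(9/35)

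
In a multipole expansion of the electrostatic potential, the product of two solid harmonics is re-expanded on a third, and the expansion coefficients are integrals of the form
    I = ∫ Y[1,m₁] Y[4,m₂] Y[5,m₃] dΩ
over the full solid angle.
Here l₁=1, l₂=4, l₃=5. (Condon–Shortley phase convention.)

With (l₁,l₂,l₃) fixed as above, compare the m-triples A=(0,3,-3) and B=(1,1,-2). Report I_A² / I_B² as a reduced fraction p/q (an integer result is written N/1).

16/21

Same 1,4,5: normalisation and zero-m 3j drop out of the ratio.
A: Δ: 0! 2! 8! / 11! → 1/495; sum: t=0:+1/5040 = 1/5040; 3j²(1 4 5; 0 3 -3) = Δ·Π!·Σ² = 16/495  (sign +1)
B: Δ: 0! 2! 8! / 11! → 1/495; sum: t=0:+1/1440 = 1/1440; 3j²(1 4 5; 1 1 -2) = Δ·Π!·Σ² = 7/165  (sign -1)
I_A²/I_B² = (16/495)/(7/165) = 16/21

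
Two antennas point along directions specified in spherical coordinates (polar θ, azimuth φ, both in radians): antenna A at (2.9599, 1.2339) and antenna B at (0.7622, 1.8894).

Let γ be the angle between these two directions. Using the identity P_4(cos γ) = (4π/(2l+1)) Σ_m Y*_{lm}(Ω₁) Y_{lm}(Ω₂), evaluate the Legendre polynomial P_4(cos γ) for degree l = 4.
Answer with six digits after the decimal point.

Summing Y*_{l m}(θ₁,φ₁)·Y_{l m}(θ₂,φ₂) over m ∈ [−4, 4]; prefactor 4π/(2·4+1) = 1.396263:
  m=-4: Y*=0.00010 - 0.00046j  Y=0.02938 - 0.09622j  product -0.00004 - 0.00002j
  m=-3: Y*=0.00615 + 0.00386j  Y=0.24347 + 0.17198j  product 0.00083 + 0.00200j
  m=-2: Y*=-0.04926 + 0.03933j  Y=-0.34132 + 0.25265j  product 0.00688 - 0.02587j
  m=-1: Y*=-0.10482 - 0.29927j  Y=-0.04902 - 0.14862j  product -0.03934 + 0.03025j
  m=+0: Y*=0.71207 + 0.00000j  Y=-0.32955 + 0.00000j  product -0.23466 + 0.00000j
  m=+1: Y*=0.10482 - 0.29927j  Y=0.04902 - 0.14862j  product -0.03934 - 0.03025j
  m=+2: Y*=-0.04926 - 0.03933j  Y=-0.34132 - 0.25265j  product 0.00688 + 0.02587j
  m=+3: Y*=-0.00615 + 0.00386j  Y=-0.24347 + 0.17198j  product 0.00083 - 0.00200j
  m=+4: Y*=0.00010 + 0.00046j  Y=0.02938 + 0.09622j  product -0.00004 + 0.00002j
Accumulated sum -0.29800 - 0.00000j; after 4π/(2l+1) scaling, -0.41609 - 0.00000j ⇒ P_4 = -0.416089

-0.416089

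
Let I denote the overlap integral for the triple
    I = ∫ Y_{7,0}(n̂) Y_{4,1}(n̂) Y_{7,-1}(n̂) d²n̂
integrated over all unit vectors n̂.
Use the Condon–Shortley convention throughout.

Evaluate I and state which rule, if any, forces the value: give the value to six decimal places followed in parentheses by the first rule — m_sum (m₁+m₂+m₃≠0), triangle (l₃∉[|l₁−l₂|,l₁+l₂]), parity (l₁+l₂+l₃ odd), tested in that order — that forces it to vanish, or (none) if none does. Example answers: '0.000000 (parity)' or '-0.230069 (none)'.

Rules hold: Σm=0, L=18 even, 3≤7≤11.
N = 15·9·15 = 2025
Δ = 4!·10!·4!/19! = 1/58198140
Racah Σ t=0..4: t=0:+1/17418240 t=1:−1/622080 t=2:+1/230400 t=3:−1/622080 t=4:+1/17418240 = 1/806400
⇒ 3j(7 4 7; 0 0 0)² = 2268/230945, sgn -1
Racah Σ t=1..4: t=1:−1/2488320 t=2:+1/345600 t=3:−1/414720 t=4:+1/4354560 = 1/3225600
⇒ 3j(7 4 7; 0 1 -1)² = 81/92378, sgn +1
4πI² = N·(3j₀)²·(3jₘ)² = 37200870/2133423721
I = -1·√(0.0174372/4π) = -0.03725058
No selection rule forces the value: the integral is nonzero (none).

-0.037251 (none)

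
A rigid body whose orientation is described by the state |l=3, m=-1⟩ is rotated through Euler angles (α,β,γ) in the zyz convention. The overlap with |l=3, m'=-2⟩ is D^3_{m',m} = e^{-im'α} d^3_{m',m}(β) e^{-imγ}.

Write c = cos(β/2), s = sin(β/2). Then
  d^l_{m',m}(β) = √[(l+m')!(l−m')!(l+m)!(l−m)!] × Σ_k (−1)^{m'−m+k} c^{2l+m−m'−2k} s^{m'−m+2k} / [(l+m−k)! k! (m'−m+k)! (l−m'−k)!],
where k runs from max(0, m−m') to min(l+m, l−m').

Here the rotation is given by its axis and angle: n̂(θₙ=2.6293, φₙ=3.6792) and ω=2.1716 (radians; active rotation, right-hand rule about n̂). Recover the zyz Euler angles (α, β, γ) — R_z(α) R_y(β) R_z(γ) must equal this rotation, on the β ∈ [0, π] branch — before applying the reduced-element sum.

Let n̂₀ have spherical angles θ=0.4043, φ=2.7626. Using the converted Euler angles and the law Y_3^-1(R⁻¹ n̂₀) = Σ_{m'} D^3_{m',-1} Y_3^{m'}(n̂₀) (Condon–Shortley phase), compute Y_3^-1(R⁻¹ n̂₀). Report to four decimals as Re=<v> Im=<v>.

Re=0.1096 Im=0.0584

Axis–angle → zyz. n̂ = (sinθₙcosφₙ, sinθₙsinφₙ, cosθₙ) = (-0.421031, -0.251011, -0.871623), ω = 2.1716.
R = I cosω + sinω [n̂]ₓ + (1−cosω) n̂n̂ᵀ gives
  R = [-0.287829, +0.884412, +0.367382; -0.553559, -0.466681, +0.689769; +0.781490, -0.004832, +0.623899]
β = atan2(√(R₁₃²+R₂₃²), R₃₃) = 0.897075; α = atan2(R₂₃, R₁₃) mod 2π = 1.081398; γ = atan2(R₃₂, −R₃₁) mod 2π = 3.147776
Need the full column D^3_{m',-1} for m'=−3..3 at α=1.0814, β=0.8971, γ=3.1478.
cos(β/2)=0.901082, sin(β/2)=0.433648
d^3_{-3,-1}: single k=2 term ⇒ +0.480152;  D = +0.477313+0.052130i
d^3_{-2,-1}: k∈[1..2] ⇒ +0.814629 -0.377342 = +0.437286;  D = +0.246254-0.361356i
d^3_{-1,-1}: k∈[0..2] ⇒ +0.535287 -0.991797 +0.172278 = -0.284232;  D = +0.132062+0.251689i
d^3_{0,-1}: k∈[0..2] ⇒ -0.892381 +0.620037 -0.047868 = -0.320212;  D = +0.320206+0.001980i
d^3_{1,-1}: k∈[0..2] ⇒ +0.743848 -0.229704 +0.006650 = +0.520794;  D = -0.247660+0.458138i
d^3_{2,-1}: k∈[0..1] ⇒ -0.377342 +0.043697 = -0.333645;  D = -0.184466-0.278014i
d^3_{3,-1}: single k=0 term ⇒ +0.111205;  D = +0.110688-0.010706i
Y_3^{m'}(θ=0.4043,φ=2.7626) and Σ D·Y over m':
  (+0.4773+0.0521i)·(-0.0107-0.0230i)  (+0.2463-0.3614i)·(+0.1056+0.1000i)  (+0.1321+0.2517i)·(-0.3811-0.1518i)  (+0.3202+0.0020i)·(+0.4207+0.0000i)  (-0.2477+0.4581i)·(+0.3811-0.1518i)  (-0.1845-0.2780i)·(+0.1056-0.1000i)  (+0.1107-0.0107i)·(+0.0107-0.0230i)
Y_3^-1(R⁻¹ n̂) = +0.109637+0.058364i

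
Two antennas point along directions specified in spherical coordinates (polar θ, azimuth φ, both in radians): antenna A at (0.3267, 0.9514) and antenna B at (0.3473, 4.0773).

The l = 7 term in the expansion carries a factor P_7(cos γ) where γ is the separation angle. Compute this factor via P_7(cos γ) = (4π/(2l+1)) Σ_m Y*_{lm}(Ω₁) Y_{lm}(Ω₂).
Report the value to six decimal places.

Summing Y*_{l m}(θ₁,φ₁)·Y_{l m}(θ₂,φ₂) over m ∈ [−7, 7]; prefactor 4π/(2·7+1) = 0.837758:
  m=-7: (+0.000163+0.000064i) × (-0.000255+0.000070i) = -0.000000-0.000000i  (running Σ = -0.000000-0.000000i)
  m=-6: (+0.001625-0.001052i) × (+0.002146+0.001696i) = +0.000005+0.000000i  (running Σ = +0.000005+0.000000i)
  m=-5: (+0.000594-0.013302i) × (+0.000595-0.017578i) = -0.000233-0.000018i  (running Σ = -0.000228-0.000018i)
  m=-4: (-0.050285-0.039350i) × (-0.064864+0.044494i) = +0.005013+0.000315i  (running Σ = +0.004784+0.000297i)
  m=-3: (-0.206395+0.061005i) × (+0.232529+0.080810i) = -0.052923-0.002493i  (running Σ = -0.048138-0.002196i)
  m=-2: (-0.156144+0.452901i) × (-0.149027-0.480711i) = +0.240984+0.007566i  (running Σ = +0.192846+0.005370i)
  m=-1: (+0.326550+0.457995i) × (-0.308462+0.418572i) = -0.292432-0.004589i  (running Σ = -0.099587+0.000780i)
  m=0: (-0.026766-0.000000i) × (-0.110305+0.000000i) = +0.002952+0.000000i  (running Σ = -0.096634+0.000780i)
  m=1: (-0.326550+0.457995i) × (+0.308462+0.418572i) = -0.292432+0.004589i  (running Σ = -0.389066+0.005370i)
  m=2: (-0.156144-0.452901i) × (-0.149027+0.480711i) = +0.240984-0.007566i  (running Σ = -0.148082-0.002196i)
  m=3: (+0.206395+0.061005i) × (-0.232529+0.080810i) = -0.052923+0.002493i  (running Σ = -0.201005+0.000297i)
  m=4: (-0.050285+0.039350i) × (-0.064864-0.044494i) = +0.005013-0.000315i  (running Σ = -0.195992-0.000018i)
  m=5: (-0.000594-0.013302i) × (-0.000595-0.017578i) = -0.000233+0.000018i  (running Σ = -0.196226+0.000000i)
  m=6: (+0.001625+0.001052i) × (+0.002146-0.001696i) = +0.000005-0.000000i  (running Σ = -0.196221-0.000000i)
  m=7: (-0.000163+0.000064i) × (+0.000255+0.000070i) = -0.000000+0.000000i  (running Σ = -0.196221+0.000000i)
Total Σ_m = -0.196221+0.000000i. Multiply by 0.837758: -0.164385+0.000000i. P_7(cos γ) = -0.164385

-0.164385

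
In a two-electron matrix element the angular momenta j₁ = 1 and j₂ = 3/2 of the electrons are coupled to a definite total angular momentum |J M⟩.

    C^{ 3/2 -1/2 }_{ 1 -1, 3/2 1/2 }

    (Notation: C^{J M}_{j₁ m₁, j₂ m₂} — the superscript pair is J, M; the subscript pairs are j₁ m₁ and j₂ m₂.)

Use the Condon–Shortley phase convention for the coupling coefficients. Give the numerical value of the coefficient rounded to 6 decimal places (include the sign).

−√(8/15) ≈ -0.730297

√[4·1!1!2!/5! · 0!2!2!1!1!2!] = √(8/15)
  +(−1)^1/∏(1,0,1,1,0,1)! = -1  (running -1)
⟨..|..⟩ = √(8/15)·(-1) = -0.730297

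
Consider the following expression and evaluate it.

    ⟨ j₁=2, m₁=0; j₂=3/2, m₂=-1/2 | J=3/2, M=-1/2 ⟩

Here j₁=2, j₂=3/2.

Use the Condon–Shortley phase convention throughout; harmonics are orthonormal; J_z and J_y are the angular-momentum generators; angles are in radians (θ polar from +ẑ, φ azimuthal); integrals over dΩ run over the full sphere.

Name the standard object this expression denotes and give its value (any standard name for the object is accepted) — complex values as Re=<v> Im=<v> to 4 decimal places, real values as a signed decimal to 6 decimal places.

This is a Clebsch–Gordan (vector-coupling) coefficient.
j₁+j₂−J=2  J+j₁−j₂=2  J−j₁+j₂=1  j₁+j₂+J+1=6
(j₁±m₁, j₂±m₂, J±M) = (2,2,1,2,1,2)
P² = 16/45
sum k=0..1:
  [0] +1/4 = 1/4
  [1] −1/1 = -1
S = -3/4
C² = P²·S² = 1/5 ; C = -0.447214

Clebsch–Gordan coefficient, −√(1/5) ≈ -0.447214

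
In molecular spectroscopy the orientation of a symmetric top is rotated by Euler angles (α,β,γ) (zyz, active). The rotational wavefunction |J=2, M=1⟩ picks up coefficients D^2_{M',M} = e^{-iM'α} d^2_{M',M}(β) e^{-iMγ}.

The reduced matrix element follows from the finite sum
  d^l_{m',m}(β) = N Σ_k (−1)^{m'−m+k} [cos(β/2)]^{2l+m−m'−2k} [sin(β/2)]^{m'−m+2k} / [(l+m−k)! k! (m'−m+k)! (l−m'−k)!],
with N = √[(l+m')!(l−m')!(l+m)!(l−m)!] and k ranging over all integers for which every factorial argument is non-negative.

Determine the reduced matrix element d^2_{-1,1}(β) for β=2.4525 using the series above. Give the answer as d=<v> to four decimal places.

d=-0.4816

d^2_{-1,1}(β=2.4525) via the finite sum:
Half-angle: c=0.337770, s=0.941229. N=√(1·6·6·1)=6.000000
k∈{2,3} keeps every argument non-negative
  k=2: (−1)^0·6.0000/(2)·0.3378^2·0.9412^2 = +0.303217
  k=3: (−1)^1·6.0000/(6)·0.3378^0·0.9412^4 = -0.784839
d^2_{-1,1}(2.4525) = +0.303217 -0.784839 = -0.481623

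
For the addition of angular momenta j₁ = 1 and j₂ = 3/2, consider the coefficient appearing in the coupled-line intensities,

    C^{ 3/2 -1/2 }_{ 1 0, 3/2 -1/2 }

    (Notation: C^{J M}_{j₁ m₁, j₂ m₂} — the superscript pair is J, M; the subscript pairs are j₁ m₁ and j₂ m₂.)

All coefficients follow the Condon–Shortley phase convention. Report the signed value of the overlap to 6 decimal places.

√[4·1!1!2!/5! · 1!1!1!2!1!2!] = √(4/15)
  +(−1)^0/∏(0,1,1,1,0,1)! = 1  (running 1)
  +(−1)^1/∏(1,0,0,0,1,2)! = -1/2  (running 1/2)
⟨..|..⟩ = √(4/15)·(1/2) = +0.258199

+√(1/15) ≈ +0.258199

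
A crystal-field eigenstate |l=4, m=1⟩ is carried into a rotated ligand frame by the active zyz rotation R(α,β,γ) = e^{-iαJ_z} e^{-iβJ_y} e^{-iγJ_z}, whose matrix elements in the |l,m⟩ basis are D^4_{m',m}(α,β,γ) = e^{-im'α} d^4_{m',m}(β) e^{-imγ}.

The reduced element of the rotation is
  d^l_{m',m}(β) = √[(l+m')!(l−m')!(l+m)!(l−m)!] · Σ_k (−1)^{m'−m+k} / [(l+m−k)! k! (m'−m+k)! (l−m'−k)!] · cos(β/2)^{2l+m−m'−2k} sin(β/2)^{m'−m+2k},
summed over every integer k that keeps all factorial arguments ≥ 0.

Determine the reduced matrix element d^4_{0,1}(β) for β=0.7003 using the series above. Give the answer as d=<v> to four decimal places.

d=0.3010

d^4_{0,1}(β=0.7003) via the finite sum:
c=cos(0.700300/2)=0.939321, s=sin(0.700300/2)=0.343039; N=√[24·24·120·6]=643.987578
Admissible k: 1..4 (factorial args all ≥0)
  k=1: (−1)^0·643.9876/(144)·0.9393^7·0.3430^1 = +0.989822
  k=2: (−1)^1·643.9876/(24)·0.9393^5·0.3430^3 = -0.792075
  k=3: (−1)^2·643.9876/(24)·0.9393^3·0.3430^5 = +0.105639
  k=4: (−1)^3·643.9876/(144)·0.9393^1·0.3430^7 = -0.002348
d^4_{0,1}(0.7003) = +0.989822 -0.792075 +0.105639 -0.002348 = +0.301038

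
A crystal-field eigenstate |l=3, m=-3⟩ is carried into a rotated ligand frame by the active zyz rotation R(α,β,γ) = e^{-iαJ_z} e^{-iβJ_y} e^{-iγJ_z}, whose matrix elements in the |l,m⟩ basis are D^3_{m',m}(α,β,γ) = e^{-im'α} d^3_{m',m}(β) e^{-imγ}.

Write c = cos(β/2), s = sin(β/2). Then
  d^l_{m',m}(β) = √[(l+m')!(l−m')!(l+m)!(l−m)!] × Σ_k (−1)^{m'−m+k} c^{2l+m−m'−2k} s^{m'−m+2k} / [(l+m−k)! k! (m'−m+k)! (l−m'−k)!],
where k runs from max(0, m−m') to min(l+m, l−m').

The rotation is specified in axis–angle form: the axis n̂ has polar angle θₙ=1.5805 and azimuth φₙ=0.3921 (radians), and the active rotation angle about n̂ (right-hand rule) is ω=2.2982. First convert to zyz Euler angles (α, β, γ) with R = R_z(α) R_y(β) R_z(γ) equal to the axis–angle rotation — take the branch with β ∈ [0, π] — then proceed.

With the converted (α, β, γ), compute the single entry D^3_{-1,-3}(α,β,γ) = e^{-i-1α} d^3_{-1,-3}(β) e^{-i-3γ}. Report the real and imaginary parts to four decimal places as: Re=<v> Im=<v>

Axis–angle → zyz. n̂ = (sinθₙcosφₙ, sinθₙsinφₙ, cosθₙ) = (+0.924065, +0.382112, -0.009704), ω = 2.2982.
R = I cosω + sinω [n̂]ₓ + (1−cosω) n̂n̂ᵀ gives
  R = [+0.756747, +0.595129, +0.270472; +0.580634, -0.421837, -0.696361; -0.300330, +0.684014, -0.664776]
β = atan2(√(R₁₃²+R₂₃²), R₃₃) = 2.297990; α = atan2(R₂₃, R₁₃) mod 2π = 5.082862; γ = atan2(R₃₂, −R₃₁) mod 2π = 1.157069
D^3_{-1,-3}(5.0829,2.2980,1.1571) = e^{-i·-1·5.0829}·d^3_{-1,-3}(2.2980)·e^{-i·-3·1.1571}. Compute d first:
c=cos(2.297990/2)=0.409405, s=sin(2.297990/2)=0.912353; N=√[2·24·1·720]=185.903201
k∈{0} keeps every argument non-negative
  k=0: (−1)^2·185.9032/(48)·0.4094^4·0.9124^2 = +0.090569
d^3_{-1,-3}(2.2980) = +0.090569
Phases: e^{-i·(-1)·5.0829}=+0.362056-0.932156i, e^{-i·(-3)·1.1571}=-0.946167-0.323679i ⇒ D=-0.058353+0.069266i

Re=-0.0584 Im=0.0693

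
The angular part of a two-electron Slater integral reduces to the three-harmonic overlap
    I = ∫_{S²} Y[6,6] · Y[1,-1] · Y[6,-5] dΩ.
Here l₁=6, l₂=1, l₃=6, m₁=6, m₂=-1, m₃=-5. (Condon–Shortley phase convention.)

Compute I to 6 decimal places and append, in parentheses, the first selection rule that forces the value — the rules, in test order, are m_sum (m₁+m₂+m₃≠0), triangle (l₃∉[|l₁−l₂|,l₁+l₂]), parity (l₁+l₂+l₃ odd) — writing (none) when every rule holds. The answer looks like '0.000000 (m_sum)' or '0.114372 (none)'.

0.000000 (parity)

Σlᵢ=13 odd — θ-integrand is odd under cosθ→−cosθ; I=0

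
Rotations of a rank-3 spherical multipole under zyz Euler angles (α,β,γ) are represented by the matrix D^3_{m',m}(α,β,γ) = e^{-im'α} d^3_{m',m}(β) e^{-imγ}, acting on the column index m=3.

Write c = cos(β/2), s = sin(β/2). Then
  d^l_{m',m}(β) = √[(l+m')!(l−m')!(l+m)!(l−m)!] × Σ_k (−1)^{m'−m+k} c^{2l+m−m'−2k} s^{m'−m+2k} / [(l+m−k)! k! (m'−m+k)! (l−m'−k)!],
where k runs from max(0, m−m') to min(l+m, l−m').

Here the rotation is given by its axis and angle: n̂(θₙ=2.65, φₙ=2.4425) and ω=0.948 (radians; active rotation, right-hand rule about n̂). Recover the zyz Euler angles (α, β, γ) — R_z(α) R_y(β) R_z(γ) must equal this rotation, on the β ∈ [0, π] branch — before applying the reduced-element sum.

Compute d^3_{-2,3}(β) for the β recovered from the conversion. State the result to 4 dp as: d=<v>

d=0.0011

Axis–angle → zyz. n̂ = (sinθₙcosφₙ, sinθₙsinφₙ, cosθₙ) = (-0.361305, +0.303763, -0.881582), ω = 0.9480.
R = I cosω + sinω [n̂]ₓ + (1−cosω) n̂n̂ᵀ gives
  R = [+0.637704, +0.670333, +0.379456; -0.761798, +0.621758, +0.181883; -0.114007, -0.405056, +0.907156]
β = atan2(√(R₁₃²+R₂₃²), R₃₃) = 0.434321; α = atan2(R₂₃, R₁₃) mod 2π = 0.446973; γ = atan2(R₃₂, −R₃₁) mod 2π = 4.986751
d^3_{-2,3}(β=0.4343) via the finite sum:
c=cos(0.434321/2)=0.976513, s=sin(0.434321/2)=0.215458; N=√[1·120·720·1]=293.938769
The bounds max(0,m−m')=5 and min(l+m,l−m')=5 give 1 term
  k=5: (−1)^0·293.9388/(120)·0.9765^1·0.2155^5 = +0.001111
d^3_{-2,3}(0.4343) = +0.001111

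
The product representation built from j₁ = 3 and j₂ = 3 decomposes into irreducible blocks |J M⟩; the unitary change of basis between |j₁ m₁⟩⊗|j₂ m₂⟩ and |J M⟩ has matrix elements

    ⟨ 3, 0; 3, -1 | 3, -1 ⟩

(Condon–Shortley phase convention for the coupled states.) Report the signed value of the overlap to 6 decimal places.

-0.408248

j₁+j₂−J=3  J+j₁−j₂=3  J−j₁+j₂=3  j₁+j₂+J+1=10
(j₁±m₁, j₂±m₂, J±M) = (3,3,2,4,2,4)
P² = 864/25
sum k=0..2:
  [0] +1/72 = 1/72
  [1] −1/8 = -1/8
  [2] +1/24 = 1/24
S = -5/72
C² = P²·S² = 1/6 ; C = -0.408248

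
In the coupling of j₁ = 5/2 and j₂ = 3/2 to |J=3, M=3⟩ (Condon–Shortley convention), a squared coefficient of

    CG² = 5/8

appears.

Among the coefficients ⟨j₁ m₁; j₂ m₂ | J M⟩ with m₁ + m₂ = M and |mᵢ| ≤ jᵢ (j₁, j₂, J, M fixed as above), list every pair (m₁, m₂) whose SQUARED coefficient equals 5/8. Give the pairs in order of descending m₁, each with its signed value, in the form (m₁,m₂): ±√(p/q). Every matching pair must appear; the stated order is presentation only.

Admissible pairs with m₁+m₂ = M = 3: (3/2,3/2), (5/2,1/2)
  (m₁,m₂)=(5/2,1/2): CG² = 5/8, CG = +√(5/8)   ← matches the target
  (m₁,m₂)=(3/2,3/2): CG² = 3/8, CG = −√(3/8)
Pairs with CG² = 5/8: (5/2,1/2): +√(5/8)

(5/2,1/2): +√(5/8)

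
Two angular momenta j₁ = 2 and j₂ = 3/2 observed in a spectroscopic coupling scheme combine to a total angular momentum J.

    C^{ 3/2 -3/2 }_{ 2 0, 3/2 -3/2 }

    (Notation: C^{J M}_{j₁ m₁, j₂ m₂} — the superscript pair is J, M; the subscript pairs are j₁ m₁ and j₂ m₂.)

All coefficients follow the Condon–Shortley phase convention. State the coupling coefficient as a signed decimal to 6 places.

√[4·2!2!1!/6! · 2!2!0!3!0!3!] = √(16/5)
  +(−1)^0/∏(0,2,2,0,0,1)! = 1/4  (running 1/4)
⟨..|..⟩ = √(16/5)·(1/4) = +0.447214

+√(1/5) ≈ +0.447214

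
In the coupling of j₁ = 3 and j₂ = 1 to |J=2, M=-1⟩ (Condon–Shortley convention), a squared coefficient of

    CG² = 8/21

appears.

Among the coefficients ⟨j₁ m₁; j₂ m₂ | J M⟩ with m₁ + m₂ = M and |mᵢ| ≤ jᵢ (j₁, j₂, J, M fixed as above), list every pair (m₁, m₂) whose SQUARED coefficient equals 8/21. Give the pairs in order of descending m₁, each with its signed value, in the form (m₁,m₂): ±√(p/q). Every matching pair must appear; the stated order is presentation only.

(-1,0): −√(8/21)

Admissible pairs with m₁+m₂ = M = -1: (-2,1), (-1,0), (0,-1)
  (m₁,m₂)=(0,-1): CG² = 1/7, CG = +√(1/7)
  (m₁,m₂)=(-1,0): CG² = 8/21, CG = −√(8/21)   ← matches the target
  (m₁,m₂)=(-2,1): CG² = 10/21, CG = +√(10/21)
Pairs with CG² = 8/21: (-1,0): −√(8/21)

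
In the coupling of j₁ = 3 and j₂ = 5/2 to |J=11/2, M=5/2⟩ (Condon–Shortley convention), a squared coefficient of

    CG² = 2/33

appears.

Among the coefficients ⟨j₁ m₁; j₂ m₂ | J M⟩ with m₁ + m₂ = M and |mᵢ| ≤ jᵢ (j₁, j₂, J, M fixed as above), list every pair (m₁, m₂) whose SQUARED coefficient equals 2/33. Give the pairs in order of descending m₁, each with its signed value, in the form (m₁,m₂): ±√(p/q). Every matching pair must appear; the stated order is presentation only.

(3,-1/2): +√(2/33)

Admissible pairs with m₁+m₂ = M = 5/2: (0,5/2), (1,3/2), (2,1/2), (3,-1/2)
  (m₁,m₂)=(3,-1/2): CG² = 2/33, CG = +√(2/33)   ← matches the target
  (m₁,m₂)=(2,1/2): CG² = 4/11, CG = +√(4/11)
  (m₁,m₂)=(1,3/2): CG² = 5/11, CG = +√(5/11)
  (m₁,m₂)=(0,5/2): CG² = 4/33, CG = +√(4/33)
Pairs with CG² = 2/33: (3,-1/2): +√(2/33)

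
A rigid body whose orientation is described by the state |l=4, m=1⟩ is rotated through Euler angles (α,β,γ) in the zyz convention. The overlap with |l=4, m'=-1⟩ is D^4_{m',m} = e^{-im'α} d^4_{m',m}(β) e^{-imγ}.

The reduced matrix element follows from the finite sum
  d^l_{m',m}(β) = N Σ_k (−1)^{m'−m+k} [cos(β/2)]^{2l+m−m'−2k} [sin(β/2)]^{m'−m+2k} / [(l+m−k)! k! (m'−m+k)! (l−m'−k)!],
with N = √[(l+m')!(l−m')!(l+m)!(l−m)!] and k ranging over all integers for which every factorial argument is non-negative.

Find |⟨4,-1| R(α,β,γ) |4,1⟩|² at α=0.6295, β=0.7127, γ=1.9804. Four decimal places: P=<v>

Split into d^4_{-1,1}(β=0.7127) × two z-phases.
Half-angle: c=0.937176, s=0.348856. N=√(6·120·120·6)=720.000000
Admissible k: 2..5 (factorial args all ≥0)
  k=2: (−1)^0·720.0000/(72)·0.9372^6·0.3489^2 = +0.824556
  k=3: (−1)^1·720.0000/(24)·0.9372^4·0.3489^4 = -0.342760
  k=4: (−1)^2·720.0000/(48)·0.9372^2·0.3489^6 = +0.023747
  k=5: (−1)^3·720.0000/(720)·0.9372^0·0.3489^8 = -0.000219
d^4_{-1,1}(0.7127) = +0.824556 -0.342760 +0.023747 -0.000219 = +0.505323
|D^4_{-1,1}|² = |d^4_{-1,1}(β)|² = (+0.505323)² = 0.255351 (the z-rotation phases have unit modulus)

P=0.2554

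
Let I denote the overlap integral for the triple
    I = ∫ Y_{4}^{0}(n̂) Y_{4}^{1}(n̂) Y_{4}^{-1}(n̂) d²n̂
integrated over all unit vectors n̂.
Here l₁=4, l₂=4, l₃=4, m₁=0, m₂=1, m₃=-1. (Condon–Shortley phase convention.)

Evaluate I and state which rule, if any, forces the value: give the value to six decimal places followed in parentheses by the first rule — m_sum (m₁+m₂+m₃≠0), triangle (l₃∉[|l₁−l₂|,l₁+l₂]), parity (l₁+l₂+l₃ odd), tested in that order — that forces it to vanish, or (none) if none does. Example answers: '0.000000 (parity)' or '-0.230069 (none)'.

m-sum 0 ✓  L=12 even ✓  0≤4≤8 ✓
Π(2lᵢ+1) = 9×9×9 = 729
triangle coeff Δ(4,4,4) = 1/450450
Σ_t [0,4]: t=0:+1/13824 t=1:−1/216 t=2:+1/64 t=3:−1/216 t=4:+1/13824 = 5/768
(3j)²=18/1001 [(4 4 4; 0 0 0)], sign=+1
Σ_t [1,4]: t=1:−1/864 t=2:+1/96 t=3:−1/144 t=4:+1/3456 = 1/384
(3j)²=9/2002 [(4 4 4; 0 1 -1)], sign=-1
⇒ 4πI² = 59049/1002001
I = (-1)√(59049/1002001/(4π)) = -0.06848055
No selection rule forces the value: the integral is nonzero (none).

-0.068481 (none)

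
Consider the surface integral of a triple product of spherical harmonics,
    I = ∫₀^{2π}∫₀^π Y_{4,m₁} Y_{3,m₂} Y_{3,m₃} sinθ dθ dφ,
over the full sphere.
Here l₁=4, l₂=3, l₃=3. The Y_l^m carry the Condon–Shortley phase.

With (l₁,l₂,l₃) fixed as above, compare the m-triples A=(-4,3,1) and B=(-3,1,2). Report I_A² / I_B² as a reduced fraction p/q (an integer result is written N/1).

Shared (l₁,l₂,l₃)=(4,3,3): N and (l;000)² cancel in I_A²/I_B².
A: Δ = 4!·4!·2!/11! = 1/34650; Racah Σ t=4..4: t=4:+1/1152 = 1/1152; ⇒ 3j(4 3 3; -4 3 1)² = 1/33, sgn +1
B: Δ = 4!·4!·2!/11! = 1/34650; Racah Σ t=3..4: t=3:−1/144 t=4:+1/288 = -1/288; ⇒ 3j(4 3 3; -3 1 2)² = 1/99, sgn +1
I_A²/I_B² = (1/33)/(1/99) = 3/1

3/1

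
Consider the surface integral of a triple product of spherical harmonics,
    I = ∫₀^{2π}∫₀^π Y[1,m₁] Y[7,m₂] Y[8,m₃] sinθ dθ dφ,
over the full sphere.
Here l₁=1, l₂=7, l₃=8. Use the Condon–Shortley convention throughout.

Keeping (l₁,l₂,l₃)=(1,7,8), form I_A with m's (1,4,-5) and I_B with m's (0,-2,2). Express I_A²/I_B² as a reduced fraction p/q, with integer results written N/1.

Shared (l₁,l₂,l₃)=(1,7,8): N and (l;000)² cancel in I_A²/I_B².
A: Δ = 0!·2!·14!/17! = 1/2040; Racah Σ t=0..0: t=0:+1/479001600 = 1/479001600; ⇒ 3j(1 7 8; 1 4 -5)² = 13/340, sgn -1
B: Δ = 0!·2!·14!/17! = 1/2040; Racah Σ t=0..0: t=0:+1/43545600 = 1/43545600; ⇒ 3j(1 7 8; 0 -2 2)² = 1/34, sgn +1
I_A²/I_B² = (13/340)/(1/34) = 13/10

13/10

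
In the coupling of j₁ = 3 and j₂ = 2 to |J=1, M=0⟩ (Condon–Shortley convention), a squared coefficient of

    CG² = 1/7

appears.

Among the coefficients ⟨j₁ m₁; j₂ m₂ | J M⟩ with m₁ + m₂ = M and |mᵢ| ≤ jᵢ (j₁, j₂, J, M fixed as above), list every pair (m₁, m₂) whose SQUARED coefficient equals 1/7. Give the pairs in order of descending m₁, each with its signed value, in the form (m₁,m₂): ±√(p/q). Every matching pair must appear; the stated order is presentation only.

Admissible pairs with m₁+m₂ = M = 0: (-2,2), (-1,1), (0,0), (1,-1), (2,-2)
  (m₁,m₂)=(2,-2): CG² = 1/7, CG = +√(1/7)   ← matches the target
  (m₁,m₂)=(1,-1): CG² = 8/35, CG = −√(8/35)
  (m₁,m₂)=(0,0): CG² = 9/35, CG = +√(9/35)
  (m₁,m₂)=(-1,1): CG² = 8/35, CG = −√(8/35)
  (m₁,m₂)=(-2,2): CG² = 1/7, CG = +√(1/7)   ← matches the target
Pairs with CG² = 1/7: (2,-2): +√(1/7); (-2,2): +√(1/7)

(2,-2): +√(1/7); (-2,2): +√(1/7)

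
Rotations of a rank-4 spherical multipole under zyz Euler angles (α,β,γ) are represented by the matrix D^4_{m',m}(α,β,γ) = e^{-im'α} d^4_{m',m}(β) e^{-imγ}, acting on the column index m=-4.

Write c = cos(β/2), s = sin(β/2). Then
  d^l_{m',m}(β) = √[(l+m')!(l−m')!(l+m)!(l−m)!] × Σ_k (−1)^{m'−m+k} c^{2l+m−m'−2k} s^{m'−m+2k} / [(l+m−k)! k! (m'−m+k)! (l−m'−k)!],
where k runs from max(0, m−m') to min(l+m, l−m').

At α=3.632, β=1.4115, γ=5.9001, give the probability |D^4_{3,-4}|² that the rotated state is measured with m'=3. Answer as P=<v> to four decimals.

P=0.0108

D^4_{3,-4}(3.6320,1.4115,5.9001) = e^{-i·3·3.6320}·d^4_{3,-4}(1.4115)·e^{-i·-4·5.9001}. Compute d first:
With c≡cos(β/2)=0.761125 and s≡sin(β/2)=0.648605, N=[5040·1·1·40320]^{1/2}=14255.272709
k∈{0} keeps every argument non-negative
  k=0: (−1)^7·14255.2727/(5040)·0.7611^1·0.6486^7 = -0.103959
d^4_{3,-4}(1.4115) = -0.103959
|D^4_{3,-4}|² = |d^4_{3,-4}(β)|² = (-0.103959)² = 0.010807 (the z-rotation phases have unit modulus)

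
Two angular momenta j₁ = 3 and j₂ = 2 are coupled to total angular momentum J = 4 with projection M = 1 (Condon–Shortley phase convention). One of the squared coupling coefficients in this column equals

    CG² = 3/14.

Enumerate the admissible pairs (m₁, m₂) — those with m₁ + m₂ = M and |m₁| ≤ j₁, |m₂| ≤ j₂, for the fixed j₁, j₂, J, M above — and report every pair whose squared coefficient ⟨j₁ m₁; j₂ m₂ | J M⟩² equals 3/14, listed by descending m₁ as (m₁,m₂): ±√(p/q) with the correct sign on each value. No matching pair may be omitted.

(0,1): −√(3/14)

Admissible pairs with m₁+m₂ = M = 1: (-1,2), (0,1), (1,0), (2,-1), (3,-2)
  (m₁,m₂)=(3,-2): CG² = 3/70, CG = +√(3/70)
  (m₁,m₂)=(2,-1): CG² = 7/20, CG = +√(7/20)
  (m₁,m₂)=(1,0): CG² = 3/28, CG = +√(3/28)
  (m₁,m₂)=(0,1): CG² = 3/14, CG = −√(3/14)   ← matches the target
  (m₁,m₂)=(-1,2): CG² = 2/7, CG = −√(2/7)
Pairs with CG² = 3/14: (0,1): −√(3/14)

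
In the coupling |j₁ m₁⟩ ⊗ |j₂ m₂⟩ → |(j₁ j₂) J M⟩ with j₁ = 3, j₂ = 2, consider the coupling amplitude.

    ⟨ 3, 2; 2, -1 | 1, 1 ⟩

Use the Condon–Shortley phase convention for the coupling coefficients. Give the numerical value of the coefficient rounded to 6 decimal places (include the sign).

−√(2/7) = -0.534522

√[3·4!2!0!/7! · 5!1!1!3!2!0!] = √(288/7)
  +(−1)^1/∏(1,3,0,0,2,0)! = -1/12  (running -1/12)
⟨..|..⟩ = √(288/7)·(-1/12) = -0.534522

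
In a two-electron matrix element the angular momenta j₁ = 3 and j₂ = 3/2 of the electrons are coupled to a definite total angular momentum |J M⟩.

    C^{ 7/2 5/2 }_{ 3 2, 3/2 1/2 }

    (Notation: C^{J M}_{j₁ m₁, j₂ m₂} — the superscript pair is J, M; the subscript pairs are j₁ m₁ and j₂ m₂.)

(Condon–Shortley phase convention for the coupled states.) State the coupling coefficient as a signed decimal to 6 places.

+0.377964  (= +√(1/7))

j₁+j₂−J=1  J+j₁−j₂=5  J−j₁+j₂=2  j₁+j₂+J+1=9
(j₁±m₁, j₂±m₂, J±M) = (5,1,2,1,6,1)
P² = 6400/7
sum k=0..1:
  [0] +1/48 = 1/48
  [1] −1/120 = -1/120
S = 1/80
C² = P²·S² = 1/7 ; C = +0.377964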